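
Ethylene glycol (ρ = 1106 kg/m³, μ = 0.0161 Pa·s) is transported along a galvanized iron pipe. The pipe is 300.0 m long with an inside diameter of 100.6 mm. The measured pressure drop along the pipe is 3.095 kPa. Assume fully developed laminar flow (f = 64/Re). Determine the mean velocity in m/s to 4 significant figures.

V ≈ 0.2027 m/s

For laminar flow, f = 64/Re with Re = ρVD/μ, so Darcy-Weisbach reduces to ΔP = 32μLV/D². Solving for V: V = ΔP·D²/(32μL) = 3095·(0.1006)²/(32·0.0161·300) = 0.2027 m/s.
Check: Re = ρVD/μ = 1106·0.2027·0.1006/0.0161 = 1401 < 2300, so the laminar assumption holds.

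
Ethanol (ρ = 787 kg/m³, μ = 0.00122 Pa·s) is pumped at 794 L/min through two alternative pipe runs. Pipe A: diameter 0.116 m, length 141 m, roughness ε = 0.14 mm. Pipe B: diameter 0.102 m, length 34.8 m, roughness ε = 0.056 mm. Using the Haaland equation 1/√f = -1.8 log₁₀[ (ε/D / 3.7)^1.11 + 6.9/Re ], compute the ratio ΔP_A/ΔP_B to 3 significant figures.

Pipe A: V = Q/A = 0.01323/0.01057 = 1.252 m/s; Re = 9.37e+04; ε/D = 0.00121; Haaland → f = 0.02278; ΔP_A = f(L/D)(ρV²/2) = 1.708e+04 Pa.
Pipe B: V = Q/A = 0.01323/0.008171 = 1.619 m/s; Re = 1.066e+05; ε/D = 0.000549; Haaland → f = 0.02011; ΔP_B = f(L/D)(ρV²/2) = 7083 Pa.
ΔP_A/ΔP_B = 1.708e+04/7083 = 2.41.

ΔP_A/ΔP_B ≈ 2.41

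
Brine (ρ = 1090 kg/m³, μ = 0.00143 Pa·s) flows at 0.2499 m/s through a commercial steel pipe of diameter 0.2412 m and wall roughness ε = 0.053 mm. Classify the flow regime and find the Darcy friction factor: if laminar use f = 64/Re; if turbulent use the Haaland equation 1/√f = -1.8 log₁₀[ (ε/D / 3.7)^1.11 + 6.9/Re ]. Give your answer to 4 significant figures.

Re = ρVD/μ = 1090·0.2499·0.2412/0.00143 = 4.594e+04.
Re > 4000 → turbulent. ε/D = 5.3e-05/0.2412 = 0.00022; Haaland: 1/√f = -1.8 log₁₀[2.04e-05 + 0.00015] = 6.783, so f = 0.02174.

f ≈ 0.02174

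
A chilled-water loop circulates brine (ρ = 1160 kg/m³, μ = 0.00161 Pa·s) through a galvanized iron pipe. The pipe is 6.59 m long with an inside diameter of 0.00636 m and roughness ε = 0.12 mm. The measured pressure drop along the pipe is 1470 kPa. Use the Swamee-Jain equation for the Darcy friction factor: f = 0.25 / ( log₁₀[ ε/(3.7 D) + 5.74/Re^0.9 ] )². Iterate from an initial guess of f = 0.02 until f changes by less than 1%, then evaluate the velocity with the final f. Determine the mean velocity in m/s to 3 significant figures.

V ≈ 7.04 m/s

Rearranging Darcy-Weisbach: V = √(2·ΔP·D/(f·L·ρ)). With ε/D = 0.00012/0.00636 = 0.0189, iterate starting from f = 0.02:
  f = 0.02 → V = √(2·1.47e+06·0.00636/(0.02·6.59·1160)) = 11.06 m/s; Re = ρVD/μ = 5.068e+04; f → 0.04874
  f = 0.04874 → V = 7.084 m/s; Re = 3.246e+04; f → 0.0493
  f = 0.0493 → V = 7.044 m/s; Re = 3.228e+04; f → 0.04931
Converged (Δf/f < 1%). With the final f = 0.04931: V = √(2·1.47e+06·0.00636/(0.04931·6.59·1160)) = 7.043 m/s.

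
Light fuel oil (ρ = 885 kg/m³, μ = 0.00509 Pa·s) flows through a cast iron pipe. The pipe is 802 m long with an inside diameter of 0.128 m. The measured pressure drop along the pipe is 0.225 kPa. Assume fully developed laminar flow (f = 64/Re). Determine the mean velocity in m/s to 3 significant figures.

For laminar flow, f = 64/Re with Re = ρVD/μ, so Darcy-Weisbach reduces to ΔP = 32μLV/D². Solving for V: V = ΔP·D²/(32μL) = 225·(0.128)²/(32·0.00509·802) = 0.02822 m/s.
Check: Re = ρVD/μ = 885·0.02822·0.128/0.00509 = 628.1 < 2300, so the laminar assumption holds.

V ≈ 0.0282 m/s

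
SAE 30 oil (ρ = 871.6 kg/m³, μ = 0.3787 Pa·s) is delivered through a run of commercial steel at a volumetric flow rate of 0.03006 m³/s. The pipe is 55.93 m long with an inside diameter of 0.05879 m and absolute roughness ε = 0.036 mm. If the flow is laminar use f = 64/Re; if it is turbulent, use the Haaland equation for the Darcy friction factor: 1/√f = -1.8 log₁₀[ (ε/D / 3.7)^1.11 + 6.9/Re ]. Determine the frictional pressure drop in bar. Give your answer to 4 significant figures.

ΔP ≈ 21.72 bar

Cross-sectional area A = πD²/4 = π(0.05879)²/4 = 0.002715 m²; mean velocity V = Q/A = 0.03006/0.002715 = 11.07 m/s.
Reynolds number Re = ρVD/μ = 871.6 · 11.07 · 0.05879 / 0.379 = 1498.
Re < 2300 → laminar flow, so f = 64/Re = 64/1498 = 0.04271 (the turbulent correlation is not needed).
Darcy-Weisbach: ΔP = f(L/D)(ρV²/2) = 0.04271·(55.93/0.05879)·(871.6·11.07²/2) = 0.04271·951.4·5.344e+04 = 2.172e+06 Pa.
ΔP = 2.172e+06 Pa = 21.72 bar.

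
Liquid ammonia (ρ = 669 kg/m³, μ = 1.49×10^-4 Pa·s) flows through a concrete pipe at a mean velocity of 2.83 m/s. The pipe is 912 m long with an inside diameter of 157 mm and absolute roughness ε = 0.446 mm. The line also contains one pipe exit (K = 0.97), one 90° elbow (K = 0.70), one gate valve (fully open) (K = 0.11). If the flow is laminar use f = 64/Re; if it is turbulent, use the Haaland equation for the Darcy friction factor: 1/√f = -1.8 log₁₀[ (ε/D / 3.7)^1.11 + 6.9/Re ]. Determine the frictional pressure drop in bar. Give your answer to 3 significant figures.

Reynolds number Re = ρVD/μ = 669 · 2.83 · 0.157 / 0.000149 = 1.995e+06.
Re > 4000 → turbulent. Relative roughness ε/D = 0.000446/0.157 = 0.00284. Haaland: 1/√f = -1.8 log₁₀[(0.00284/3.7)^1.11 + 6.9/1.995e+06] = -1.8 log₁₀[0.000349 + 3.46e-06] = 6.216, so f = 0.02588.
Total minor-loss coefficient ΣK = 1·0.97 + 1·0.7 + 1·0.11 = 1.78.
ΔP = [f·L/D + ΣK]·(ρV²/2) = [0.02588·912/0.157 + 1.78]·(669·2.83²/2) = [150.4 + 1.78]·2679 = 4.076e+05 Pa.
ΔP = 4.076e+05 Pa = 4.08 bar.

ΔP ≈ 4.08 bar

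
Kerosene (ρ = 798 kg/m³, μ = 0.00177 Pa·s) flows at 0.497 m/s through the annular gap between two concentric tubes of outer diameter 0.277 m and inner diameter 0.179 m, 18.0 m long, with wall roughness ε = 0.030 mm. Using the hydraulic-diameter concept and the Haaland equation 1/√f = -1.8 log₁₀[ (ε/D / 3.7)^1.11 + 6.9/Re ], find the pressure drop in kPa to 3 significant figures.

ΔP ≈ 0.466 kPa

Hydraulic diameter D_h = 4A/P = D_o - D_i = 0.277 - 0.179 = 0.098 m.
Re = ρVD_h/μ = 798·0.497·0.098/0.00177 = 2.196e+04.
ε/D_h = 3e-05/0.098 = 0.000306; Haaland gives 1/√f = -1.8 log₁₀[2.94e-05+0.000314] = 6.235, so f = 0.02572.
ΔP = f(L/D_h)(ρV²/2) = 0.02572·18/0.098·98.56 = 465.6 Pa.
ΔP = 0.466 kPa.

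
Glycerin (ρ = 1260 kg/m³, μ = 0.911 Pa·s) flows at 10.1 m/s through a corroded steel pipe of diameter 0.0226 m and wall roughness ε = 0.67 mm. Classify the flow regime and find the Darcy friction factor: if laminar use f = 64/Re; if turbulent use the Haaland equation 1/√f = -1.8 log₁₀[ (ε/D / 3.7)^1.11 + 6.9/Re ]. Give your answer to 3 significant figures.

Re = ρVD/μ = 1260·10.1·0.0226/0.911 = 315.7.
Re < 2300 → laminar, so f = 64/Re = 0.2027 (roughness is irrelevant in laminar flow).

f ≈ 0.203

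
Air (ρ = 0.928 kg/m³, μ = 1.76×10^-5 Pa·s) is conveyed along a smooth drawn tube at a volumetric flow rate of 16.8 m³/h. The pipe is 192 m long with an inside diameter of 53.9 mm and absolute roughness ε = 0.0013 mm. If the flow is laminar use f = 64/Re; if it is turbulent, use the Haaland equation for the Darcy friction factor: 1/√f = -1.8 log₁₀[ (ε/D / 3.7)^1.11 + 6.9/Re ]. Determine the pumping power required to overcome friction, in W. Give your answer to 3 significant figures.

Q = 16.8 m³/h = 16.8/3600 = 0.004667 m³/s.
Cross-sectional area A = πD²/4 = π(0.0539)²/4 = 0.002282 m²; mean velocity V = Q/A = 0.004667/0.002282 = 2.045 m/s.
Reynolds number Re = ρVD/μ = 0.928 · 2.045 · 0.0539 / 1.76e-05 = 5813.
Re > 4000 → turbulent. Relative roughness ε/D = 1.3e-06/0.0539 = 2.41e-05. Haaland: 1/√f = -1.8 log₁₀[(2.41e-05/3.7)^1.11 + 6.9/5813] = -1.8 log₁₀[1.75e-06 + 0.00119] = 5.265, so f = 0.03608.
Darcy-Weisbach: ΔP = f(L/D)(ρV²/2) = 0.03608·(192/0.0539)·(0.928·2.045²/2) = 0.03608·3562·1.941 = 249.4 Pa.
Pumping power P = QΔP = 0.004667·249.4 = 1.164 W = 1.16 W.

P ≈ 1.16 W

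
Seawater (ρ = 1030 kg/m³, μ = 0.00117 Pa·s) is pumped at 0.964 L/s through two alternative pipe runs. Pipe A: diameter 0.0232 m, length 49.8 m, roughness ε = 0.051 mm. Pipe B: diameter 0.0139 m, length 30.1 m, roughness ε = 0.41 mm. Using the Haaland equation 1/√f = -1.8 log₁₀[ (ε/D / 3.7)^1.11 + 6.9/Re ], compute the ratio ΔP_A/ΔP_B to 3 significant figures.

Pipe A: V = Q/A = 0.000964/0.0004227 = 2.28 m/s; Re = 4.657e+04; ε/D = 0.0022; Haaland → f = 0.02691; ΔP_A = f(L/D)(ρV²/2) = 1.547e+05 Pa.
Pipe B: V = Q/A = 0.000964/0.0001517 = 6.353 m/s; Re = 7.774e+04; ε/D = 0.0295; Haaland → f = 0.05729; ΔP_B = f(L/D)(ρV²/2) = 2.578e+06 Pa.
ΔP_A/ΔP_B = 1.547e+05/2.578e+06 = 0.0600.

ΔP_A/ΔP_B ≈ 0.0600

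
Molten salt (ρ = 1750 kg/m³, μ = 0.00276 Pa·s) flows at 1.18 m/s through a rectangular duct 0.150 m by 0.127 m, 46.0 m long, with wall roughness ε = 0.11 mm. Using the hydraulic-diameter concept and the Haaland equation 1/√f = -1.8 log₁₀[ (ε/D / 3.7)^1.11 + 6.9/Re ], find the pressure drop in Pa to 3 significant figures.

ΔP ≈ 8630 Pa

Hydraulic diameter D_h = 4A/P = 4·(0.15·0.127)/(2·(0.15+0.127)) = 0.0762/0.554 = 0.1375 m.
Re = ρVD_h/μ = 1750·1.18·0.1375/0.00276 = 1.029e+05.
ε/D_h = 0.00011/0.1375 = 0.0008; Haaland gives 1/√f = -1.8 log₁₀[8.54e-05+6.7e-05] = 6.87, so f = 0.02119.
ΔP = f(L/D_h)(ρV²/2) = 0.02119·46/0.1375·1218 = 8633 Pa.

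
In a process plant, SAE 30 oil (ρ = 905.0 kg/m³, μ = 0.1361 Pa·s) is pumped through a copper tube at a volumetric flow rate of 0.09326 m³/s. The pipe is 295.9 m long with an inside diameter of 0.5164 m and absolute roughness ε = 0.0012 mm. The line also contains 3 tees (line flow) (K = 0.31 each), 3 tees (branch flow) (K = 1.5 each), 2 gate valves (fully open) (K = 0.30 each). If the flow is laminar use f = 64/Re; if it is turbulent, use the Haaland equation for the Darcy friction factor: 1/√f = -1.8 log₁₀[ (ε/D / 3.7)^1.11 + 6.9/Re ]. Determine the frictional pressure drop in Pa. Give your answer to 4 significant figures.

ΔP ≈ 2693 Pa

Cross-sectional area A = πD²/4 = π(0.5164)²/4 = 0.2094 m²; mean velocity V = Q/A = 0.09326/0.2094 = 0.4453 m/s.
Reynolds number Re = ρVD/μ = 905 · 0.4453 · 0.5164 / 0.136 = 1529.
Re < 2300 → laminar flow, so f = 64/Re = 64/1529 = 0.04186 (the turbulent correlation is not needed).
Total minor-loss coefficient ΣK = 3·0.31 + 3·1.5 + 2·0.3 = 6.03.
ΔP = [f·L/D + ΣK]·(ρV²/2) = [0.04186·295.9/0.5164 + 6.03]·(905·0.4453²/2) = [23.98 + 6.03]·89.72 = 2693 Pa.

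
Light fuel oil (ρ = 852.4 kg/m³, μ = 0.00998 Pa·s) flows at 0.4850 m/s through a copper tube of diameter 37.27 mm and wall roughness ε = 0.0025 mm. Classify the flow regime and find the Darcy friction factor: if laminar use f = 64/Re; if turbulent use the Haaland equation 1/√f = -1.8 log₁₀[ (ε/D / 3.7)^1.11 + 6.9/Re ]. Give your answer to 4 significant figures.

f ≈ 0.04145

Re = ρVD/μ = 852.4·0.485·0.03727/0.00998 = 1544.
Re < 2300 → laminar, so f = 64/Re = 0.04145 (roughness is irrelevant in laminar flow).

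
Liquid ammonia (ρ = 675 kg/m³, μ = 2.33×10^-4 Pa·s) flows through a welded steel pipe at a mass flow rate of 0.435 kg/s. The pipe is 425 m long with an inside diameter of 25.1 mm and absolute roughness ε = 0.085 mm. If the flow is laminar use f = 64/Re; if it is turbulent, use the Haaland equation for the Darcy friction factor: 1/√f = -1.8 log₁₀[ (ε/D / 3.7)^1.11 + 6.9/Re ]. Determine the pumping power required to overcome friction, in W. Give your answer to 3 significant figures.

A = πD²/4 = π(0.0251)²/4 = 0.0004948 m²; mean velocity V = ṁ/(ρA) = 0.435/(675 · 0.0004948) = 1.302 m/s.
Reynolds number Re = ρVD/μ = 675 · 1.302 · 0.0251 / 0.000233 = 9.47e+04.
Re > 4000 → turbulent. Relative roughness ε/D = 8.5e-05/0.0251 = 0.00339. Haaland: 1/√f = -1.8 log₁₀[(0.00339/3.7)^1.11 + 6.9/9.47e+04] = -1.8 log₁₀[0.000424 + 7.29e-05] = 5.947, so f = 0.02828.
Darcy-Weisbach: ΔP = f(L/D)(ρV²/2) = 0.02828·(425/0.0251)·(675·1.302²/2) = 0.02828·1.693e+04·572.5 = 2.741e+05 Pa.
Q = ṁ/ρ = 0.435/675 = 0.0006444 m³/s.
Pumping power P = QΔP = 0.0006444·2.741e+05 = 176.6 W = 177 W.

P ≈ 177 W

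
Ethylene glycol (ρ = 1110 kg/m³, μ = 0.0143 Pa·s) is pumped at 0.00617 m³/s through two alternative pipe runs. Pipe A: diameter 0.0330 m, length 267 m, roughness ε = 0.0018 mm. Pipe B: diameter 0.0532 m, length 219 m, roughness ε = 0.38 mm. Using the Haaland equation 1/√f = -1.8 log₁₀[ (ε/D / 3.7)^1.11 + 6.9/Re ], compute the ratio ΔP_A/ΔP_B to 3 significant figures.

Pipe A: V = Q/A = 0.00617/0.0008553 = 7.214 m/s; Re = 1.848e+04; ε/D = 5.45e-05; Haaland → f = 0.02634; ΔP_A = f(L/D)(ρV²/2) = 6.156e+06 Pa.
Pipe B: V = Q/A = 0.00617/0.002223 = 2.776 m/s; Re = 1.146e+04; ε/D = 0.00714; Haaland → f = 0.03927; ΔP_B = f(L/D)(ρV²/2) = 6.913e+05 Pa.
ΔP_A/ΔP_B = 6.156e+06/6.913e+05 = 8.91.

ΔP_A/ΔP_B ≈ 8.91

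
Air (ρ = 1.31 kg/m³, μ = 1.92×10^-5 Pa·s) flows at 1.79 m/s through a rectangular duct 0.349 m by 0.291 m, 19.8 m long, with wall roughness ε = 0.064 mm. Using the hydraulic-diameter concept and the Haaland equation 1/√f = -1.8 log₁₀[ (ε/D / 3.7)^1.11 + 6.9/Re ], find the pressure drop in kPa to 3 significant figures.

ΔP ≈ 0.00294 kPa

Hydraulic diameter D_h = 4A/P = 4·(0.349·0.291)/(2·(0.349+0.291)) = 0.4062/1.28 = 0.3174 m.
Re = ρVD_h/μ = 1.31·1.79·0.3174/1.92e-05 = 3.876e+04.
ε/D_h = 6.4e-05/0.3174 = 0.000202; Haaland gives 1/√f = -1.8 log₁₀[1.85e-05+0.000178] = 6.672, so f = 0.02247.
ΔP = f(L/D_h)(ρV²/2) = 0.02247·19.8/0.3174·2.099 = 2.941 Pa.
ΔP = 0.00294 kPa.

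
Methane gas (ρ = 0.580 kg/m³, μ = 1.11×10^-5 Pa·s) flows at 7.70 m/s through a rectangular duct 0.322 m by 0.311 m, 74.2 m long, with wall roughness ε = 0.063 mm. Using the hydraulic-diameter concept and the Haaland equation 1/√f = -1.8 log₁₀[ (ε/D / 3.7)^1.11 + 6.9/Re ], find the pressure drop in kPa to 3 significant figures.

ΔP ≈ 0.0726 kPa

Hydraulic diameter D_h = 4A/P = 4·(0.322·0.311)/(2·(0.322+0.311)) = 0.4006/1.266 = 0.3164 m.
Re = ρVD_h/μ = 0.58·7.7·0.3164/1.11e-05 = 1.273e+05.
ε/D_h = 6.3e-05/0.3164 = 0.000199; Haaland gives 1/√f = -1.8 log₁₀[1.83e-05+5.42e-05] = 7.452, so f = 0.01801.
ΔP = f(L/D_h)(ρV²/2) = 0.01801·74.2/0.3164·17.19 = 72.61 Pa.
ΔP = 0.0726 kPa.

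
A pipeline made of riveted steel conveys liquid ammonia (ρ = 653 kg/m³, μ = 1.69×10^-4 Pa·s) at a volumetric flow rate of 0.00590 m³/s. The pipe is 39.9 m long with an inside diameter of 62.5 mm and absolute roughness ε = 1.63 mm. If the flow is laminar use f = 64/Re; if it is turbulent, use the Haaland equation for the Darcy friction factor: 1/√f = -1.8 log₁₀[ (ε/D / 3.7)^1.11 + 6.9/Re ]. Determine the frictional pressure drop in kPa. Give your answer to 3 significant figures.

Cross-sectional area A = πD²/4 = π(0.0625)²/4 = 0.003068 m²; mean velocity V = Q/A = 0.0059/0.003068 = 1.923 m/s.
Reynolds number Re = ρVD/μ = 653 · 1.923 · 0.0625 / 0.000169 = 4.644e+05.
Re > 4000 → turbulent. Relative roughness ε/D = 0.00163/0.0625 = 0.0261. Haaland: 1/√f = -1.8 log₁₀[(0.0261/3.7)^1.11 + 6.9/4.644e+05] = -1.8 log₁₀[0.00409 + 1.49e-05] = 4.297, so f = 0.05417.
Darcy-Weisbach: ΔP = f(L/D)(ρV²/2) = 0.05417·(39.9/0.0625)·(653·1.923²/2) = 0.05417·638.4·1208 = 4.176e+04 Pa.
ΔP = 4.176e+04 Pa = 41.8 kPa.

ΔP ≈ 41.8 kPa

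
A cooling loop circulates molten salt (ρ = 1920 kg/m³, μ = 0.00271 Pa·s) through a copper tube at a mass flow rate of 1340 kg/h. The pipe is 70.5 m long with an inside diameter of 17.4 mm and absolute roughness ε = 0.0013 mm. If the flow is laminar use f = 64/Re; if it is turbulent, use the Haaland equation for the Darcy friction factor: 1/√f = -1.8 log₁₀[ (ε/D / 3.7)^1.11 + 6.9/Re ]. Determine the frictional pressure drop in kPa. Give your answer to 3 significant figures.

ΔP ≈ 79.9 kPa

ṁ = 1340 kg/h = 1340/3600 = 0.3722 kg/s.
A = πD²/4 = π(0.0174)²/4 = 0.0002378 m²; mean velocity V = ṁ/(ρA) = 0.3722/(1920 · 0.0002378) = 0.8153 m/s.
Reynolds number Re = ρVD/μ = 1920 · 0.8153 · 0.0174 / 0.00271 = 1.005e+04.
Re > 4000 → turbulent. Relative roughness ε/D = 1.3e-06/0.0174 = 7.47e-05. Haaland: 1/√f = -1.8 log₁₀[(7.47e-05/3.7)^1.11 + 6.9/1.005e+04] = -1.8 log₁₀[6.15e-06 + 0.000687] = 5.687, so f = 0.03092.
Darcy-Weisbach: ΔP = f(L/D)(ρV²/2) = 0.03092·(70.5/0.0174)·(1920·0.8153²/2) = 0.03092·4052·638.1 = 7.994e+04 Pa.
ΔP = 7.994e+04 Pa = 79.9 kPa.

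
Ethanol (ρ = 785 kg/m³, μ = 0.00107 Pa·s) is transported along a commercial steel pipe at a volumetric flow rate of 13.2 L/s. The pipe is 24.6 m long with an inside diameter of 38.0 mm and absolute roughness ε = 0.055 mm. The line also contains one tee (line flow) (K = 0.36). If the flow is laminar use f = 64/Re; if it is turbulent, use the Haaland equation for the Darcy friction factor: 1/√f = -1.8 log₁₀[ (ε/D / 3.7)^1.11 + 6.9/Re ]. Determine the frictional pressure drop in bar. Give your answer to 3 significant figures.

Q = 13.2 L/s = 13.2/1000 = 0.0132 m³/s.
Cross-sectional area A = πD²/4 = π(0.038)²/4 = 0.001134 m²; mean velocity V = Q/A = 0.0132/0.001134 = 11.64 m/s.
Reynolds number Re = ρVD/μ = 785 · 11.64 · 0.038 / 0.00107 = 3.245e+05.
Re > 4000 → turbulent. Relative roughness ε/D = 5.5e-05/0.038 = 0.00145. Haaland: 1/√f = -1.8 log₁₀[(0.00145/3.7)^1.11 + 6.9/3.245e+05] = -1.8 log₁₀[0.000165 + 2.13e-05] = 6.714, so f = 0.02219.
Total minor-loss coefficient ΣK = 1·0.36 = 0.36.
ΔP = [f·L/D + ΣK]·(ρV²/2) = [0.02219·24.6/0.038 + 0.36]·(785·11.64²/2) = [14.36 + 0.36]·5.317e+04 = 7.828e+05 Pa.
ΔP = 7.828e+05 Pa = 7.83 bar.

ΔP ≈ 7.83 bar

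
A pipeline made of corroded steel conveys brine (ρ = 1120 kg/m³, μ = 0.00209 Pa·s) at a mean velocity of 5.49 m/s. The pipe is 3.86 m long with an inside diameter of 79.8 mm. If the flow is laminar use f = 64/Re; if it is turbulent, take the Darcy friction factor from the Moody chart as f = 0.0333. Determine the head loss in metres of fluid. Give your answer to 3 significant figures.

Reynolds number Re = ρVD/μ = 1120 · 5.49 · 0.0798 / 0.00209 = 2.348e+05.
Re > 4000 → turbulent; use the Moody-chart value f = 0.0333.
Darcy-Weisbach: ΔP = f(L/D)(ρV²/2) = 0.0333·(3.86/0.0798)·(1120·5.49²/2) = 0.0333·48.37·1.688e+04 = 2.719e+04 Pa.
Head loss h_f = ΔP/(ρg) = 2.719e+04/(1120·9.81) = 2.47 m.

h_f ≈ 2.47 m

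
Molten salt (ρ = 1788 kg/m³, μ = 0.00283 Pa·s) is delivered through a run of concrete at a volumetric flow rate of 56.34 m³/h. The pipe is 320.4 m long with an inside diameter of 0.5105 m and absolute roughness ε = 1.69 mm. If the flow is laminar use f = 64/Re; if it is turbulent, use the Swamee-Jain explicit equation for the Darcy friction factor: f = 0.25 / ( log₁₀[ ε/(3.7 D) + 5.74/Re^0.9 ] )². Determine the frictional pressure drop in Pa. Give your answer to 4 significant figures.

Q = 56.34 m³/h = 56.34/3600 = 0.01565 m³/s.
Cross-sectional area A = πD²/4 = π(0.5105)²/4 = 0.2047 m²; mean velocity V = Q/A = 0.01565/0.2047 = 0.07646 m/s.
Reynolds number Re = ρVD/μ = 1788 · 0.07646 · 0.5105 / 0.00283 = 2.466e+04.
Re > 4000 → turbulent. Relative roughness ε/D = 0.00169/0.5105 = 0.00331. Swamee-Jain: f = 0.25/(log₁₀[0.00331/3.7 + 5.74/2.466e+04^0.9])² = 0.25/(log₁₀[0.000895 + 0.00064])² = 0.25/(-2.814)² = 0.03157.
Darcy-Weisbach: ΔP = f(L/D)(ρV²/2) = 0.03157·(320.4/0.5105)·(1788·0.07646²/2) = 0.03157·627.6·5.226 = 103.6 Pa.

ΔP ≈ 103.6 Pa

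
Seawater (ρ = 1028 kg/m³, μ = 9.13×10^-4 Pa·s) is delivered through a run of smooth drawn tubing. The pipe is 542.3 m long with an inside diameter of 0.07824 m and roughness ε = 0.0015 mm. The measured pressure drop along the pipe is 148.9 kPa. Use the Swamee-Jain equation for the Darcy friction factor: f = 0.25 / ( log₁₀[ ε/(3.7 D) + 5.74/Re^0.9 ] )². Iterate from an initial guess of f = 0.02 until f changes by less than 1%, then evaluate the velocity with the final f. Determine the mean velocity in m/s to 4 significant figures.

V ≈ 1.575 m/s

Rearranging Darcy-Weisbach: V = √(2·ΔP·D/(f·L·ρ)). With ε/D = 1.5e-06/0.07824 = 1.92e-05, iterate starting from f = 0.02:
  f = 0.02 → V = √(2·1.489e+05·0.07824/(0.02·542.3·1028)) = 1.446 m/s; Re = ρVD/μ = 1.273e+05; f → 0.01713
  f = 0.01713 → V = 1.562 m/s; Re = 1.376e+05; f → 0.01687
  f = 0.01687 → V = 1.574 m/s; Re = 1.387e+05; f → 0.01684
Converged (Δf/f < 1%). With the final f = 0.01684: V = √(2·1.489e+05·0.07824/(0.01684·542.3·1028)) = 1.575 m/s.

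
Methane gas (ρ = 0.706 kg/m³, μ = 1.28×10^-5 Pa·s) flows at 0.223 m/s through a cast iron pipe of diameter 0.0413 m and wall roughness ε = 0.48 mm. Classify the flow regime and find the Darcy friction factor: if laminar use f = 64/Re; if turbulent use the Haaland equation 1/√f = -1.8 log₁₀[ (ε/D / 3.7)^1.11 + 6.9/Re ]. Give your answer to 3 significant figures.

f ≈ 0.126

Re = ρVD/μ = 0.706·0.223·0.0413/1.28e-05 = 508.
Re < 2300 → laminar, so f = 64/Re = 0.126 (roughness is irrelevant in laminar flow).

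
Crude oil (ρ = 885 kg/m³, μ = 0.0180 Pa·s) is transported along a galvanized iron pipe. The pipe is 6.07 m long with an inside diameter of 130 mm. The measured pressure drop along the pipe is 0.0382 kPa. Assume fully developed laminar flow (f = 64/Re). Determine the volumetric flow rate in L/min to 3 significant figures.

For laminar flow, f = 64/Re with Re = ρVD/μ, so Darcy-Weisbach reduces to ΔP = 32μLV/D². Solving for V: V = ΔP·D²/(32μL) = 38.2·(0.13)²/(32·0.018·6.07) = 0.1846 m/s.
Check: Re = ρVD/μ = 885·0.1846·0.13/0.018 = 1180 < 2300, so the laminar assumption holds.
Q = V·A = 0.1846·(π/4·0.13²) = 0.002451 m³/s = 147 L/min.

Q ≈ 147 L/min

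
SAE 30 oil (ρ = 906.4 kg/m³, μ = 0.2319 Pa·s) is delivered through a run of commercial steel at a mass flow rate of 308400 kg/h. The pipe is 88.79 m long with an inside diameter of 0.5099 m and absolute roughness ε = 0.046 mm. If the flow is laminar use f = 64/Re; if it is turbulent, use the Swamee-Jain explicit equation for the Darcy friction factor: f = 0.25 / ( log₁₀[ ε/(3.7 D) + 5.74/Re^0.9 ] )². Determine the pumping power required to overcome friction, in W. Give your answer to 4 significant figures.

ṁ = 308400 kg/h = 308400/3600 = 85.67 kg/s.
A = πD²/4 = π(0.5099)²/4 = 0.2042 m²; mean velocity V = ṁ/(ρA) = 85.67/(906.4 · 0.2042) = 0.4628 m/s.
Reynolds number Re = ρVD/μ = 906.4 · 0.4628 · 0.5099 / 0.232 = 922.4.
Re < 2300 → laminar flow, so f = 64/Re = 64/922.4 = 0.06938 (the turbulent correlation is not needed).
Darcy-Weisbach: ΔP = f(L/D)(ρV²/2) = 0.06938·(88.79/0.5099)·(906.4·0.4628²/2) = 0.06938·174.1·97.09 = 1173 Pa.
Q = ṁ/ρ = 85.67/906.4 = 0.09451 m³/s.
Pumping power P = QΔP = 0.09451·1173 = 110.86 W = 110.9 W.

P ≈ 110.9 W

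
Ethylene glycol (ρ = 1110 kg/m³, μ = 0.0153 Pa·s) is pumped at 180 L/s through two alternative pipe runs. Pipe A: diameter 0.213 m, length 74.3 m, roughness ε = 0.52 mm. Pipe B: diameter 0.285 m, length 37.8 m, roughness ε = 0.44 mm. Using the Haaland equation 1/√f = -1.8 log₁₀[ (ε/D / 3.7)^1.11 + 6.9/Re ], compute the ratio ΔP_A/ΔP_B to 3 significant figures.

Pipe A: V = Q/A = 0.18/0.03563 = 5.052 m/s; Re = 7.806e+04; ε/D = 0.00244; Haaland → f = 0.02644; ΔP_A = f(L/D)(ρV²/2) = 1.306e+05 Pa.
Pipe B: V = Q/A = 0.18/0.06379 = 2.822 m/s; Re = 5.834e+04; ε/D = 0.00154; Haaland → f = 0.02478; ΔP_B = f(L/D)(ρV²/2) = 1.452e+04 Pa.
ΔP_A/ΔP_B = 1.306e+05/1.452e+04 = 9.00.

ΔP_A/ΔP_B ≈ 9.00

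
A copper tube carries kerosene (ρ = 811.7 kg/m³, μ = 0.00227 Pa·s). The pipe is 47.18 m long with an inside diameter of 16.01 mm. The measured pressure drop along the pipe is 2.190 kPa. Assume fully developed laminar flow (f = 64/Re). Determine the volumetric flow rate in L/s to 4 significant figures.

Q ≈ 0.03297 L/s

For laminar flow, f = 64/Re with Re = ρVD/μ, so Darcy-Weisbach reduces to ΔP = 32μLV/D². Solving for V: V = ΔP·D²/(32μL) = 2190·(0.01601)²/(32·0.00227·47.18) = 0.1638 m/s.
Check: Re = ρVD/μ = 811.7·0.1638·0.01601/0.00227 = 937.7 < 2300, so the laminar assumption holds.
Q = V·A = 0.1638·(π/4·0.01601²) = 3.297e-05 m³/s = 0.03297 L/s.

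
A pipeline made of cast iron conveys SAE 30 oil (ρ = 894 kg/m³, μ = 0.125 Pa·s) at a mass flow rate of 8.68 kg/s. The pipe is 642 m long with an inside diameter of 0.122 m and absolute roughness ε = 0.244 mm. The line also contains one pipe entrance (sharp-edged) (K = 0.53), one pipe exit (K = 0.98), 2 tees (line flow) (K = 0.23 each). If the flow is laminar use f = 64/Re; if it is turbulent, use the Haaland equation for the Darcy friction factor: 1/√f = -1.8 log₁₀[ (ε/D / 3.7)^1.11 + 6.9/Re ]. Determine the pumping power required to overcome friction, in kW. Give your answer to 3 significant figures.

A = πD²/4 = π(0.122)²/4 = 0.01169 m²; mean velocity V = ṁ/(ρA) = 8.68/(894 · 0.01169) = 0.8306 m/s.
Reynolds number Re = ρVD/μ = 894 · 0.8306 · 0.122 / 0.125 = 724.7.
Re < 2300 → laminar flow, so f = 64/Re = 64/724.7 = 0.08831 (the turbulent correlation is not needed).
Total minor-loss coefficient ΣK = 1·0.53 + 1·0.98 + 2·0.23 = 1.97.
ΔP = [f·L/D + ΣK]·(ρV²/2) = [0.08831·642/0.122 + 1.97]·(894·0.8306²/2) = [464.7 + 1.97]·308.4 = 1.439e+05 Pa.
Q = ṁ/ρ = 8.68/894 = 0.009709 m³/s.
Pumping power P = QΔP = 0.009709·1.439e+05 = 1397 W = 1.40 kW.

P ≈ 1.40 kW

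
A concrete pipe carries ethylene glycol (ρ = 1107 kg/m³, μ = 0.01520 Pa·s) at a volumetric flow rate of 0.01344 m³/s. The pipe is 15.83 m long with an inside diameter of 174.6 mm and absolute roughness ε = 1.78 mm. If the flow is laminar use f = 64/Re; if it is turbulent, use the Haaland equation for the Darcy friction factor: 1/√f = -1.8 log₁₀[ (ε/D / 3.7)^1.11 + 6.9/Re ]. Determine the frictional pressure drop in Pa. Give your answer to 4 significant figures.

ΔP ≈ 711.8 Pa

Cross-sectional area A = πD²/4 = π(0.1746)²/4 = 0.02394 m²; mean velocity V = Q/A = 0.01344/0.02394 = 0.5613 m/s.
Reynolds number Re = ρVD/μ = 1107 · 0.5613 · 0.1746 / 0.0152 = 7138.
Re > 4000 → turbulent. Relative roughness ε/D = 0.00178/0.1746 = 0.0102. Haaland: 1/√f = -1.8 log₁₀[(0.0102/3.7)^1.11 + 6.9/7138] = -1.8 log₁₀[0.00144 + 0.000967] = 4.713, so f = 0.04502.
Darcy-Weisbach: ΔP = f(L/D)(ρV²/2) = 0.04502·(15.83/0.1746)·(1107·0.5613²/2) = 0.04502·90.66·174.4 = 711.8 Pa.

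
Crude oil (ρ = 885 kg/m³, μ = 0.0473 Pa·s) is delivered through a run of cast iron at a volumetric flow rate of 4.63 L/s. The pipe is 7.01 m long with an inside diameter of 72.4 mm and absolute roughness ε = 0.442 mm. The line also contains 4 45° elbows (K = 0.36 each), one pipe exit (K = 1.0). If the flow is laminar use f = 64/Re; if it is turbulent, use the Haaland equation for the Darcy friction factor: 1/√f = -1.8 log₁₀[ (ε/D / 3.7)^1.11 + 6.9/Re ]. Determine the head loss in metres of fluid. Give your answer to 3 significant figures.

h_f ≈ 0.420 m

Q = 4.63 L/s = 4.63/1000 = 0.00463 m³/s.
Cross-sectional area A = πD²/4 = π(0.0724)²/4 = 0.004117 m²; mean velocity V = Q/A = 0.00463/0.004117 = 1.125 m/s.
Reynolds number Re = ρVD/μ = 885 · 1.125 · 0.0724 / 0.0473 = 1523.
Re < 2300 → laminar flow, so f = 64/Re = 64/1523 = 0.04201 (the turbulent correlation is not needed).
Total minor-loss coefficient ΣK = 4·0.36 + 1·1 = 2.44.
ΔP = [f·L/D + ΣK]·(ρV²/2) = [0.04201·7.01/0.0724 + 2.44]·(885·1.125²/2) = [4.067 + 2.44]·559.7 = 3642 Pa.
Head loss h_f = ΔP/(ρg) = 3642/(885·9.81) = 0.420 m.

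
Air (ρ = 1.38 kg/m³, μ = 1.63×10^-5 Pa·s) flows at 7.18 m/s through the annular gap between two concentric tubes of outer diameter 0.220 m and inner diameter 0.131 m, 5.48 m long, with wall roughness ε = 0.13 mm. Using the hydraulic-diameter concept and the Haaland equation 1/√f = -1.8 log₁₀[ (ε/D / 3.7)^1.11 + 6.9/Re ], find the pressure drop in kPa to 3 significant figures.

Hydraulic diameter D_h = 4A/P = D_o - D_i = 0.22 - 0.131 = 0.089 m.
Re = ρVD_h/μ = 1.38·7.18·0.089/1.63e-05 = 5.41e+04.
ε/D_h = 0.00013/0.089 = 0.00146; Haaland gives 1/√f = -1.8 log₁₀[0.000167+0.000128] = 6.356, so f = 0.02475.
ΔP = f(L/D_h)(ρV²/2) = 0.02475·5.48/0.089·35.57 = 54.21 Pa.
ΔP = 0.0542 kPa.

ΔP ≈ 0.0542 kPa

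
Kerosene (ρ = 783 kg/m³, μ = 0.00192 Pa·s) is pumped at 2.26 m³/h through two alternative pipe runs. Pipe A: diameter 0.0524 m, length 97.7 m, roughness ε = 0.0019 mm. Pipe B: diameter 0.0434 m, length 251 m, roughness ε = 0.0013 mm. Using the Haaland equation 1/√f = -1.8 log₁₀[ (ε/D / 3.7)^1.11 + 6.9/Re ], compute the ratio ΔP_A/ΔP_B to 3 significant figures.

Pipe A: V = Q/A = 0.0006278/0.002157 = 0.2911 m/s; Re = 6221; ε/D = 3.63e-05; Haaland → f = 0.03537; ΔP_A = f(L/D)(ρV²/2) = 2188 Pa.
Pipe B: V = Q/A = 0.0006278/0.001479 = 0.4244 m/s; Re = 7511; ε/D = 3e-05; Haaland → f = 0.03349; ΔP_B = f(L/D)(ρV²/2) = 1.366e+04 Pa.
ΔP_A/ΔP_B = 2188/1.366e+04 = 0.160.

ΔP_A/ΔP_B ≈ 0.160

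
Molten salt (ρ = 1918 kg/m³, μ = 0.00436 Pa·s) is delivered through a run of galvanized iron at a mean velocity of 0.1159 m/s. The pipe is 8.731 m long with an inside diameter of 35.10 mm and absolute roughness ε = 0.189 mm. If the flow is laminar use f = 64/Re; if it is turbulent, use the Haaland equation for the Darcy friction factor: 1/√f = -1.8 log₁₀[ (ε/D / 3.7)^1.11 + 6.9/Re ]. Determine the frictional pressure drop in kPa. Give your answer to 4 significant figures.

ΔP ≈ 0.1146 kPa

Reynolds number Re = ρVD/μ = 1918 · 0.1159 · 0.0351 / 0.00436 = 1790.
Re < 2300 → laminar flow, so f = 64/Re = 64/1790 = 0.03576 (the turbulent correlation is not needed).
Darcy-Weisbach: ΔP = f(L/D)(ρV²/2) = 0.03576·(8.731/0.0351)·(1918·0.1159²/2) = 0.03576·248.7·12.88 = 114.6 Pa.
ΔP = 114.6 Pa = 0.1146 kPa.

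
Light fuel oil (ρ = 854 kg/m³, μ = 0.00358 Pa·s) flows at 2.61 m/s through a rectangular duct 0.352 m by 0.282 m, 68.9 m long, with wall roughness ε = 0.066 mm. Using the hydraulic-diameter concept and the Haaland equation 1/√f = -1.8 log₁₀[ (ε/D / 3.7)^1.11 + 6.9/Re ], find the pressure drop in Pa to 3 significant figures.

Hydraulic diameter D_h = 4A/P = 4·(0.352·0.282)/(2·(0.352+0.282)) = 0.3971/1.268 = 0.3131 m.
Re = ρVD_h/μ = 854·2.61·0.3131/0.00358 = 1.95e+05.
ε/D_h = 6.6e-05/0.3131 = 0.000211; Haaland gives 1/√f = -1.8 log₁₀[1.94e-05+3.54e-05] = 7.67, so f = 0.017.
ΔP = f(L/D_h)(ρV²/2) = 0.017·68.9/0.3131·2909 = 1.088e+04 Pa.

ΔP ≈ 10900 Pa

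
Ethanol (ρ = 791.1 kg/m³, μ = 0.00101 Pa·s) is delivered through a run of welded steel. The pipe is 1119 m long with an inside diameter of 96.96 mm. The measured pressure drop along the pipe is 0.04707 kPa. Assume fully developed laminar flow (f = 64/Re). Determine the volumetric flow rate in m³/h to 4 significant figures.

For laminar flow, f = 64/Re with Re = ρVD/μ, so Darcy-Weisbach reduces to ΔP = 32μLV/D². Solving for V: V = ΔP·D²/(32μL) = 47.07·(0.09696)²/(32·0.00101·1119) = 0.01224 m/s.
Check: Re = ρVD/μ = 791.1·0.01224·0.09696/0.00101 = 929.2 < 2300, so the laminar assumption holds.
Q = V·A = 0.01224·(π/4·0.09696²) = 9.034e-05 m³/s = 0.3252 m³/h.

Q ≈ 0.3252 m³/h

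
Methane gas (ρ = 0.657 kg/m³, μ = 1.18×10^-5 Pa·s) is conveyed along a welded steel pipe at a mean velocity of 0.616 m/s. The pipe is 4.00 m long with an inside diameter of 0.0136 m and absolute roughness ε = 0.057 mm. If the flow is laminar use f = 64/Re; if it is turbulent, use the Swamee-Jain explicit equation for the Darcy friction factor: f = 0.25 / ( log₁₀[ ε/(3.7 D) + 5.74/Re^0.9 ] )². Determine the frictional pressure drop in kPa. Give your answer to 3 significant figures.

ΔP ≈ 0.00503 kPa

Reynolds number Re = ρVD/μ = 0.657 · 0.616 · 0.0136 / 1.18e-05 = 466.4.
Re < 2300 → laminar flow, so f = 64/Re = 64/466.4 = 0.1372 (the turbulent correlation is not needed).
Darcy-Weisbach: ΔP = f(L/D)(ρV²/2) = 0.1372·(4/0.0136)·(0.657·0.616²/2) = 0.1372·294.1·0.1247 = 5.03 Pa.
ΔP = 5.03 Pa = 0.00503 kPa.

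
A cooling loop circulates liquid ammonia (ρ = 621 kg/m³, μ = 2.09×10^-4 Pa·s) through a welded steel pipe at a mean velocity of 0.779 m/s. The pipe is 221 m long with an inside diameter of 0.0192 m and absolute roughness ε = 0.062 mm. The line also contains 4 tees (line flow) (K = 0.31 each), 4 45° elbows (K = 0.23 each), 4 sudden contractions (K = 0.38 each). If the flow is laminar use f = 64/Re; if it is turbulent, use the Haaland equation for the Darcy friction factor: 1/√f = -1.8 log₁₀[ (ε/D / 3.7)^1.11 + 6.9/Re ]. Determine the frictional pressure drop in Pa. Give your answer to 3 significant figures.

Reynolds number Re = ρVD/μ = 621 · 0.779 · 0.0192 / 0.000209 = 4.444e+04.
Re > 4000 → turbulent. Relative roughness ε/D = 6.2e-05/0.0192 = 0.00323. Haaland: 1/√f = -1.8 log₁₀[(0.00323/3.7)^1.11 + 6.9/4.444e+04] = -1.8 log₁₀[0.000402 + 0.000155] = 5.857, so f = 0.02915.
Total minor-loss coefficient ΣK = 4·0.31 + 4·0.23 + 4·0.38 = 3.68.
ΔP = [f·L/D + ΣK]·(ρV²/2) = [0.02915·221/0.0192 + 3.68]·(621·0.779²/2) = [335.6 + 3.68]·188.4 = 6.392e+04 Pa.

ΔP ≈ 63900 Pa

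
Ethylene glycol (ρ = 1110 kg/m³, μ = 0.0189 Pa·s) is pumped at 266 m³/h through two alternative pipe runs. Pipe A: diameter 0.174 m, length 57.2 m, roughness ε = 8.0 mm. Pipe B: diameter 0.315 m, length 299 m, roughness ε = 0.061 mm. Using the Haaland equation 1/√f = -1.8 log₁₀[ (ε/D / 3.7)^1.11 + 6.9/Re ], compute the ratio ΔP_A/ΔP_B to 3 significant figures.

Pipe A: V = Q/A = 0.07389/0.02378 = 3.107 m/s; Re = 3.175e+04; ε/D = 0.046; Haaland → f = 0.06978; ΔP_A = f(L/D)(ρV²/2) = 1.229e+05 Pa.
Pipe B: V = Q/A = 0.07389/0.07793 = 0.9481 m/s; Re = 1.754e+04; ε/D = 0.000194; Haaland → f = 0.02692; ΔP_B = f(L/D)(ρV²/2) = 1.275e+04 Pa.
ΔP_A/ΔP_B = 1.229e+05/1.275e+04 = 9.64.

ΔP_A/ΔP_B ≈ 9.64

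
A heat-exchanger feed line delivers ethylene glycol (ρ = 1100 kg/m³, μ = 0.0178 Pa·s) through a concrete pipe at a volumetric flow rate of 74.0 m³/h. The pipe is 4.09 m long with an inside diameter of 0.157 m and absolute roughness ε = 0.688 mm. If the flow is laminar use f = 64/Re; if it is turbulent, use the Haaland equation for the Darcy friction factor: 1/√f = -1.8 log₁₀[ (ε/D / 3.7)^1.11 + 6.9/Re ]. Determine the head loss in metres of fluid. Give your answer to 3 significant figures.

Q = 74.0 m³/h = 74.0/3600 = 0.02056 m³/s.
Cross-sectional area A = πD²/4 = π(0.157)²/4 = 0.01936 m²; mean velocity V = Q/A = 0.02056/0.01936 = 1.062 m/s.
Reynolds number Re = ρVD/μ = 1100 · 1.062 · 0.157 / 0.0178 = 1.03e+04.
Re > 4000 → turbulent. Relative roughness ε/D = 0.000688/0.157 = 0.00438. Haaland: 1/√f = -1.8 log₁₀[(0.00438/3.7)^1.11 + 6.9/1.03e+04] = -1.8 log₁₀[0.000564 + 0.00067] = 5.236, so f = 0.03648.
Darcy-Weisbach: ΔP = f(L/D)(ρV²/2) = 0.03648·(4.09/0.157)·(1100·1.062²/2) = 0.03648·26.05·620.1 = 589.3 Pa.
Head loss h_f = ΔP/(ρg) = 589.3/(1100·9.81) = 0.0546 m.

h_f ≈ 0.0546 m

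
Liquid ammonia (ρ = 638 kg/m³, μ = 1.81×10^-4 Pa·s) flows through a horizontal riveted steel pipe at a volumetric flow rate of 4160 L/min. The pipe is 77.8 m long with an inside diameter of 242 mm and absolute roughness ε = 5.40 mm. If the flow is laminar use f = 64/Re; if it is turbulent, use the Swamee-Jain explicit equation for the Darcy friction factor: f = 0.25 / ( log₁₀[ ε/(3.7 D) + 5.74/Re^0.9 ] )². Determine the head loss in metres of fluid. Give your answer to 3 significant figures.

h_f ≈ 1.89 m

Q = 4160 L/min = 4160/60000 = 0.06933 m³/s.
Cross-sectional area A = πD²/4 = π(0.242)²/4 = 0.046 m²; mean velocity V = Q/A = 0.06933/0.046 = 1.507 m/s.
Reynolds number Re = ρVD/μ = 638 · 1.507 · 0.242 / 0.000181 = 1.286e+06.
Re > 4000 → turbulent. Relative roughness ε/D = 0.0054/0.242 = 0.0223. Swamee-Jain: f = 0.25/(log₁₀[0.0223/3.7 + 5.74/1.286e+06^0.9])² = 0.25/(log₁₀[0.00603 + 1.82e-05])² = 0.25/(-2.218)² = 0.0508.
Darcy-Weisbach: ΔP = f(L/D)(ρV²/2) = 0.0508·(77.8/0.242)·(638·1.507²/2) = 0.0508·321.5·724.8 = 1.184e+04 Pa.
Head loss h_f = ΔP/(ρg) = 1.184e+04/(638·9.81) = 1.89 m.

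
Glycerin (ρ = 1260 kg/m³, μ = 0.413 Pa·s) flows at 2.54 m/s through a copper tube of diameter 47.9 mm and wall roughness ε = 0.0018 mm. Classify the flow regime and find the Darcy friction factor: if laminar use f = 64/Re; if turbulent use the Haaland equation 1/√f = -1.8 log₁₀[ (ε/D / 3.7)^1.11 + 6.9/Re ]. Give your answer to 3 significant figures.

Re = ρVD/μ = 1260·2.54·0.0479/0.413 = 371.2.
Re < 2300 → laminar, so f = 64/Re = 0.1724 (roughness is irrelevant in laminar flow).

f ≈ 0.172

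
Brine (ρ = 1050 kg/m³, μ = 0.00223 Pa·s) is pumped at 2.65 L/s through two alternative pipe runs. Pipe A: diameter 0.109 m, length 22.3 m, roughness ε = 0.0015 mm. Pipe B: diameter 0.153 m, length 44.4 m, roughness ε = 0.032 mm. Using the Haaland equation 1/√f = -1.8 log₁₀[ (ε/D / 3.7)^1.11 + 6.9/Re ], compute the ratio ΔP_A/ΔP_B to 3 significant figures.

ΔP_A/ΔP_B ≈ 2.48

Pipe A: V = Q/A = 0.00265/0.009331 = 0.284 m/s; Re = 1.458e+04; ε/D = 1.38e-05; Haaland → f = 0.02794; ΔP_A = f(L/D)(ρV²/2) = 242 Pa.
Pipe B: V = Q/A = 0.00265/0.01839 = 0.1441 m/s; Re = 1.038e+04; ε/D = 0.000209; Haaland → f = 0.03081; ΔP_B = f(L/D)(ρV²/2) = 97.52 Pa.
ΔP_A/ΔP_B = 242/97.52 = 2.48.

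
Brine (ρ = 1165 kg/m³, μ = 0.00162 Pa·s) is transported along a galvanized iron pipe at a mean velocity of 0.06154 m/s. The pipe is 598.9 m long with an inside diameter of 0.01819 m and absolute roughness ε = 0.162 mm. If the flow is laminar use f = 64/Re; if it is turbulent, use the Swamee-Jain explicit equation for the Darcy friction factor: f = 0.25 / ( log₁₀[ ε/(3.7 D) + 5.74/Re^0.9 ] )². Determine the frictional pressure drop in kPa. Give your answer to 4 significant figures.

Reynolds number Re = ρVD/μ = 1165 · 0.06154 · 0.01819 / 0.00162 = 805.
Re < 2300 → laminar flow, so f = 64/Re = 64/805 = 0.0795 (the turbulent correlation is not needed).
Darcy-Weisbach: ΔP = f(L/D)(ρV²/2) = 0.0795·(598.9/0.01819)·(1165·0.06154²/2) = 0.0795·3.292e+04·2.206 = 5774 Pa.
ΔP = 5774 Pa = 5.774 kPa.

ΔP ≈ 5.774 kPa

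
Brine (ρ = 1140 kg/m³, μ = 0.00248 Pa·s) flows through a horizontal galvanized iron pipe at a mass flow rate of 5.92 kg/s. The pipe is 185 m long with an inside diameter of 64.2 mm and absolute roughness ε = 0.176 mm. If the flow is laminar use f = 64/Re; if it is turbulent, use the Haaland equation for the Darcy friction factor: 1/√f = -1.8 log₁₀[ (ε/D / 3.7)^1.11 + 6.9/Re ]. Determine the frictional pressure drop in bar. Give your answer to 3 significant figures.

A = πD²/4 = π(0.0642)²/4 = 0.003237 m²; mean velocity V = ṁ/(ρA) = 5.92/(1140 · 0.003237) = 1.604 m/s.
Reynolds number Re = ρVD/μ = 1140 · 1.604 · 0.0642 / 0.00248 = 4.734e+04.
Re > 4000 → turbulent. Relative roughness ε/D = 0.000176/0.0642 = 0.00274. Haaland: 1/√f = -1.8 log₁₀[(0.00274/3.7)^1.11 + 6.9/4.734e+04] = -1.8 log₁₀[0.000335 + 0.000146] = 5.972, so f = 0.02804.
Darcy-Weisbach: ΔP = f(L/D)(ρV²/2) = 0.02804·(185/0.0642)·(1140·1.604²/2) = 0.02804·2882·1467 = 1.185e+05 Pa.
ΔP = 1.185e+05 Pa = 1.19 bar.

ΔP ≈ 1.19 bar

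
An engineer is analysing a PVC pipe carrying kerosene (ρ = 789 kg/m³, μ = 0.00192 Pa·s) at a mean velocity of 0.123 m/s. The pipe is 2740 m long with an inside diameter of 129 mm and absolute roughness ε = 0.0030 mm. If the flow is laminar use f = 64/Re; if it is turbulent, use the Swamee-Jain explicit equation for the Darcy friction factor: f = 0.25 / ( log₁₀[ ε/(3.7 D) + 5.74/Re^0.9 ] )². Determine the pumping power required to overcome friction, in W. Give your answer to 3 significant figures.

Reynolds number Re = ρVD/μ = 789 · 0.123 · 0.129 / 0.00192 = 6520.
Re > 4000 → turbulent. Relative roughness ε/D = 3e-06/0.129 = 2.33e-05. Swamee-Jain: f = 0.25/(log₁₀[2.33e-05/3.7 + 5.74/6520^0.9])² = 0.25/(log₁₀[6.29e-06 + 0.00212])² = 0.25/(-2.673)² = 0.035.
Darcy-Weisbach: ΔP = f(L/D)(ρV²/2) = 0.035·(2740/0.129)·(789·0.123²/2) = 0.035·2.124e+04·5.968 = 4437 Pa.
Q = V·A = 0.123·0.01307 = 0.001608 m³/s.
Pumping power P = QΔP = 0.001608·4437 = 7.133 W = 7.13 W.

P ≈ 7.13 W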